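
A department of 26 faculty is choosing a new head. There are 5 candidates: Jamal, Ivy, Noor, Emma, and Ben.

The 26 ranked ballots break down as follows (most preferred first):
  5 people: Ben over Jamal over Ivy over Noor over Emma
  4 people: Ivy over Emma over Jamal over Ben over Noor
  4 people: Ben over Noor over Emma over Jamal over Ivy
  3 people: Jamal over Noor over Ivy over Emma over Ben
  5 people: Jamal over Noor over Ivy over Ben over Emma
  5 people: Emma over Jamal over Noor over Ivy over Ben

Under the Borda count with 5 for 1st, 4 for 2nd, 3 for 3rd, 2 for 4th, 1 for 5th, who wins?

Jamal

Jamal: 5×4 + 4×3 + 4×2 + 3×5 + 5×5 + 5×4 = 100
Ivy: 5×3 + 4×5 + 4×1 + 3×3 + 5×3 + 5×2 = 73
Noor: 5×2 + 4×1 + 4×4 + 3×4 + 5×4 + 5×3 = 77
Emma: 5×1 + 4×4 + 4×3 + 3×2 + 5×1 + 5×5 = 69
Ben: 5×5 + 4×2 + 4×5 + 3×1 + 5×2 + 5×1 = 71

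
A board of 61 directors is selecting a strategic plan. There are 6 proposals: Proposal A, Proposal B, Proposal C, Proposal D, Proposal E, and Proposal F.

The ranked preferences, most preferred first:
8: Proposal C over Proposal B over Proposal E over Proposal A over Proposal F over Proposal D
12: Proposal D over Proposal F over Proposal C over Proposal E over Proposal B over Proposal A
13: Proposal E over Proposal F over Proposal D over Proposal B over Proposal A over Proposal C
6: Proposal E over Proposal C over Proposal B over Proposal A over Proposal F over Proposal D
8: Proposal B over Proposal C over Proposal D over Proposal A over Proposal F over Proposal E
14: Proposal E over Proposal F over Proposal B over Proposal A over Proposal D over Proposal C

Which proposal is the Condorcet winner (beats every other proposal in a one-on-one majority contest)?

Proposal E vs Proposal A: 53–8
Proposal E vs Proposal B: 45–16
Proposal E vs Proposal C: 33–28
Proposal E vs Proposal D: 41–20
Proposal E vs Proposal F: 41–20
Proposal E beats every other proposal.

Proposal E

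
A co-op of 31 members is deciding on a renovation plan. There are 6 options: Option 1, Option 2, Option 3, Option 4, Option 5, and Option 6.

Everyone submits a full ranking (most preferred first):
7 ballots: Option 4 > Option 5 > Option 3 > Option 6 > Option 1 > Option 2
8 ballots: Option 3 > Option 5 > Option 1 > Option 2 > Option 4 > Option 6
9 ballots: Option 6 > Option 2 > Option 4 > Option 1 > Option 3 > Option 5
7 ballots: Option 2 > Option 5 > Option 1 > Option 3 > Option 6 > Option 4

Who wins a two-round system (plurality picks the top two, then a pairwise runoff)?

Round 1 first-place votes: Option 1 0, Option 2 7, Option 3 8, Option 4 7, Option 5 0, Option 6 9. Option 6 and Option 3 advance.
Runoff: Option 6 is ranked above Option 3 on 9 ballots, Option 3 above Option 6 on 22.

Option 3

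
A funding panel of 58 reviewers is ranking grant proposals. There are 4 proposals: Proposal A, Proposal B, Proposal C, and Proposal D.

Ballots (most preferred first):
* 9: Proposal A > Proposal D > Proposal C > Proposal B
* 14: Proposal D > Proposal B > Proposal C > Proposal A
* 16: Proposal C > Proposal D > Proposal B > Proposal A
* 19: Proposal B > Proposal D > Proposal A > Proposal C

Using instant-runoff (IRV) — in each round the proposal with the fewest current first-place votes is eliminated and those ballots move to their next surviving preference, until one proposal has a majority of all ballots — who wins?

Proposal D

Round 1: Proposal A 9, Proposal B 19, Proposal C 16, Proposal D 14. Proposal A eliminated.
Round 2: Proposal B 19, Proposal C 16, Proposal D 23. Proposal C eliminated.
Round 3: Proposal B 19, Proposal D 39. Proposal D has a majority (≥30).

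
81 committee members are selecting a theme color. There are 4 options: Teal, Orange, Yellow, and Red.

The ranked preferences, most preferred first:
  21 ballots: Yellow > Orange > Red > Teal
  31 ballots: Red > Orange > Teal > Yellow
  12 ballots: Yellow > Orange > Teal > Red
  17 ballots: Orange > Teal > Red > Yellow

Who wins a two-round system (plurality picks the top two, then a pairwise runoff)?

Red

Round 1 first-place votes: Teal 0, Orange 17, Yellow 33, Red 31. Yellow and Red advance.
Runoff: Yellow is ranked above Red on 33 ballots, Red above Yellow on 48.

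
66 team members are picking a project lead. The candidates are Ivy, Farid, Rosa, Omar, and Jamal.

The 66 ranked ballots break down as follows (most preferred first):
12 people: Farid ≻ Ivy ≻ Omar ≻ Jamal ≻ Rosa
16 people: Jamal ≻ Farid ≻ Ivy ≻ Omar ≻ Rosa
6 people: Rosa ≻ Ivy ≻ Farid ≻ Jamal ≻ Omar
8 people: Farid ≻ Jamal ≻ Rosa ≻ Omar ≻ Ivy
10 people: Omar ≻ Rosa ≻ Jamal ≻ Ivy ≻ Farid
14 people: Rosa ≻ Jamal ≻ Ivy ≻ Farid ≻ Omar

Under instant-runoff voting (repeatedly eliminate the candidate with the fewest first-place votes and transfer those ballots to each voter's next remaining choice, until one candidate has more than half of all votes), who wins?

Farid

Round 1: Ivy 0, Farid 20, Rosa 20, Omar 10, Jamal 16. Ivy eliminated.
Round 2: Farid 20, Rosa 20, Omar 10, Jamal 16. Omar eliminated.
Round 3: Farid 20, Rosa 30, Jamal 16. Jamal eliminated.
Round 4: Farid 36, Rosa 30. Farid has a majority (≥34).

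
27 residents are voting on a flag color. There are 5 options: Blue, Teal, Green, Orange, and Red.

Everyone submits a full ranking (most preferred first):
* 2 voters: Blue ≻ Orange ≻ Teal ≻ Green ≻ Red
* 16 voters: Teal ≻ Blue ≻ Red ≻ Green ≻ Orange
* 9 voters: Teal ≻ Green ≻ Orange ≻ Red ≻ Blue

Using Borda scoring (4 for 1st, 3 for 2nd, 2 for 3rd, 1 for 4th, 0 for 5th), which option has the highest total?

Teal

Blue: 2×4 + 16×3 + 9×0 = 56
Teal: 2×2 + 16×4 + 9×4 = 104
Green: 2×1 + 16×1 + 9×3 = 45
Orange: 2×3 + 16×0 + 9×2 = 24
Red: 2×0 + 16×2 + 9×1 = 41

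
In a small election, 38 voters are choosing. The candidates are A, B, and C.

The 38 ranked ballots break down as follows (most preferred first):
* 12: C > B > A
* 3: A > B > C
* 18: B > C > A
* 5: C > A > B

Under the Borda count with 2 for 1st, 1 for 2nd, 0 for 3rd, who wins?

A: 12×0 + 3×2 + 18×0 + 5×1 = 11
B: 12×1 + 3×1 + 18×2 + 5×0 = 51
C: 12×2 + 3×0 + 18×1 + 5×2 = 52

C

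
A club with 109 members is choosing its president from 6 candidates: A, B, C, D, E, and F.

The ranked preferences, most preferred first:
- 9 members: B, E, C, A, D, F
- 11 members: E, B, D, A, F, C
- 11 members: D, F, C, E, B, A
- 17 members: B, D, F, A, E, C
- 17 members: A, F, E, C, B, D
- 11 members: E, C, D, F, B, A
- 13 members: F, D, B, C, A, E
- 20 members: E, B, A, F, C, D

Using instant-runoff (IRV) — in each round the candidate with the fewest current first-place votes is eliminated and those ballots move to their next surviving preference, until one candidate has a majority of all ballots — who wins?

Round 1: A 17, B 26, C 0, D 11, E 42, F 13. C eliminated.
Round 2: A 17, B 26, D 11, E 42, F 13. D eliminated.
Round 3: A 17, B 26, E 42, F 24. A eliminated.
Round 4: B 26, E 42, F 41. B eliminated.
Round 5: E 51, F 58. F has a majority (≥55).

F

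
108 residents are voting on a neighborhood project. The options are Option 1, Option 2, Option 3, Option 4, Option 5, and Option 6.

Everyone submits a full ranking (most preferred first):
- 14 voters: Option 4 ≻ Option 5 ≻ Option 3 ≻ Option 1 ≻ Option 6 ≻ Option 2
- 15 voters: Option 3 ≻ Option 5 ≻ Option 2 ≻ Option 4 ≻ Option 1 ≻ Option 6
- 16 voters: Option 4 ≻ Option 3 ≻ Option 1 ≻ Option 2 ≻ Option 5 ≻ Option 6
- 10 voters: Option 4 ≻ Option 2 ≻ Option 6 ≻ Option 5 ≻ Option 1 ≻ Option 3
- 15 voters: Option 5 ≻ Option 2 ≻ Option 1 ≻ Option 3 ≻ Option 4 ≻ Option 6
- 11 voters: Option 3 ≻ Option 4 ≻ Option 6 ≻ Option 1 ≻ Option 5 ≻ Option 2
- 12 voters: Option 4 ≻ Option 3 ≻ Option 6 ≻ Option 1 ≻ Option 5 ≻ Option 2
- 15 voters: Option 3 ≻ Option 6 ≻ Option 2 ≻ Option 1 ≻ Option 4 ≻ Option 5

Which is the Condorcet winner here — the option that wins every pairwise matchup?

Option 3

Option 3 vs Option 1: 83–25
Option 3 vs Option 2: 83–25
Option 3 vs Option 4: 56–52
Option 3 vs Option 5: 69–39
Option 3 vs Option 6: 98–10
Option 3 beats every other option.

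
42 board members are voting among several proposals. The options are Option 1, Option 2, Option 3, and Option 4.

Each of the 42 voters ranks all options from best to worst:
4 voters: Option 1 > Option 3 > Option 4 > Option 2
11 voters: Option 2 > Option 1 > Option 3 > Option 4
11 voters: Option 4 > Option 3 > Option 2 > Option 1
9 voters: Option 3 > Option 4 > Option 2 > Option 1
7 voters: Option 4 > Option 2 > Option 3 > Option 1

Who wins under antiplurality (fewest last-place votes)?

Option 3

Last-place votes: Option 1 27, Option 2 4, Option 3 0, Option 4 11.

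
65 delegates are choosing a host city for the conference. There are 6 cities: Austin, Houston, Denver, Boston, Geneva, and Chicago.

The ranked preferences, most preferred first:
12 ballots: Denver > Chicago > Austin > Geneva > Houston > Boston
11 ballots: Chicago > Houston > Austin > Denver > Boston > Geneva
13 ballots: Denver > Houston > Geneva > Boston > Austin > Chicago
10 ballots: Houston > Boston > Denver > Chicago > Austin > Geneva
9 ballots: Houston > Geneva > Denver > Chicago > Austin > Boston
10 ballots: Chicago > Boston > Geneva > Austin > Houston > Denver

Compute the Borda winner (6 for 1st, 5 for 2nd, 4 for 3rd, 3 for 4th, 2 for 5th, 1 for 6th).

Houston

Austin: 12×4 + 11×4 + 13×2 + 10×2 + 9×2 + 10×3 = 186
Houston: 12×2 + 11×5 + 13×5 + 10×6 + 9×6 + 10×2 = 278
Denver: 12×6 + 11×3 + 13×6 + 10×4 + 9×4 + 10×1 = 269
Boston: 12×1 + 11×2 + 13×3 + 10×5 + 9×1 + 10×5 = 182
Geneva: 12×3 + 11×1 + 13×4 + 10×1 + 9×5 + 10×4 = 194
Chicago: 12×5 + 11×6 + 13×1 + 10×3 + 9×3 + 10×6 = 256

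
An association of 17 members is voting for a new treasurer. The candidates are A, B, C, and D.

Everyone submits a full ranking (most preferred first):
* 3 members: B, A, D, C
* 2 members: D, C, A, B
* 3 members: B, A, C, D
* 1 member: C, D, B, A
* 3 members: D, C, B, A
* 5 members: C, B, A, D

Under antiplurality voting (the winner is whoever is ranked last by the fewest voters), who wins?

Last-place votes: A 4, B 2, C 3, D 8.

B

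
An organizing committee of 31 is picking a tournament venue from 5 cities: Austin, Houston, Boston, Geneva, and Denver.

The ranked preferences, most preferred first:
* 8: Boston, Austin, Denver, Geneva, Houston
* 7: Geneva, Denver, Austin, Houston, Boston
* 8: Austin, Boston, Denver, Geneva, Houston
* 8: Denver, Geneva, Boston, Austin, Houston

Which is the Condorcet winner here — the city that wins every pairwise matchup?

Boston vs Austin: 16–15
Boston vs Houston: 24–7
Boston vs Geneva: 16–15
Boston vs Denver: 16–15
Boston beats every other city.

Boston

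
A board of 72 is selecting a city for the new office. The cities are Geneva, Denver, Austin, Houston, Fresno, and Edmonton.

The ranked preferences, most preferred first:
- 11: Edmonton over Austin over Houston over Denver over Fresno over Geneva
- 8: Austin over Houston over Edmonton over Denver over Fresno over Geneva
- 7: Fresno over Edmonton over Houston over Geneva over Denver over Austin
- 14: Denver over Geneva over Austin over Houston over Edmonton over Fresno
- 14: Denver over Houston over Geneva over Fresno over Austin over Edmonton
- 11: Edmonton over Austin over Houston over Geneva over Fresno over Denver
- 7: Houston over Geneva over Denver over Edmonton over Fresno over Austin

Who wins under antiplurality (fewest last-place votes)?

Last-place votes: Geneva 19, Denver 11, Austin 14, Houston 0, Fresno 14, Edmonton 14.

Houston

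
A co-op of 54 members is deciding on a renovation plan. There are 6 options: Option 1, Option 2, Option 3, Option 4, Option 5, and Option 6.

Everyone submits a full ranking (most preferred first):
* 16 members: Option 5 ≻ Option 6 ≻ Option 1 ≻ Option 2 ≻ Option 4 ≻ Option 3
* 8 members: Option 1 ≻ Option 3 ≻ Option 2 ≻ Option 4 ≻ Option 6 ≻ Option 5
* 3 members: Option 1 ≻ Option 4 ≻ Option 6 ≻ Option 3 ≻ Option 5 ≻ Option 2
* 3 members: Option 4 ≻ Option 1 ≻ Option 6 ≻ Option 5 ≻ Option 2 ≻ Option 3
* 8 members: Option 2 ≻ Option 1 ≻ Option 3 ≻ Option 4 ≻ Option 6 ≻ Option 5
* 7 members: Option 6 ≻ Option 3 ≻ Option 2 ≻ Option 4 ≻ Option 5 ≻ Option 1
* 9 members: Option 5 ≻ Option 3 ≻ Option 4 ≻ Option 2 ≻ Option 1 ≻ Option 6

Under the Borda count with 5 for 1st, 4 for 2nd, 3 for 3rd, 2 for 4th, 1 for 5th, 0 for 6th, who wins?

Option 1

Option 1: 16×3 + 8×5 + 3×5 + 3×4 + 8×4 + 7×0 + 9×1 = 156
Option 2: 16×2 + 8×3 + 3×0 + 3×1 + 8×5 + 7×3 + 9×2 = 138
Option 3: 16×0 + 8×4 + 3×2 + 3×0 + 8×3 + 7×4 + 9×4 = 126
Option 4: 16×1 + 8×2 + 3×4 + 3×5 + 8×2 + 7×2 + 9×3 = 116
Option 5: 16×5 + 8×0 + 3×1 + 3×2 + 8×0 + 7×1 + 9×5 = 141
Option 6: 16×4 + 8×1 + 3×3 + 3×3 + 8×1 + 7×5 + 9×0 = 133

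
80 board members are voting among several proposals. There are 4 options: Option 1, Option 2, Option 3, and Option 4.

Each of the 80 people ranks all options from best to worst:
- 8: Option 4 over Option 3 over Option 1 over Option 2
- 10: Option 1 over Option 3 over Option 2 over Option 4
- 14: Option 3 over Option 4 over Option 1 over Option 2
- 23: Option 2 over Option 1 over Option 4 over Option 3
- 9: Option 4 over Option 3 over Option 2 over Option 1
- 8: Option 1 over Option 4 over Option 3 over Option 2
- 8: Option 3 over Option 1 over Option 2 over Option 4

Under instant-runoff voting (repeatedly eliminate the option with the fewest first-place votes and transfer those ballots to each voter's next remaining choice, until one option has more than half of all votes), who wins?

Round 1: Option 1 18, Option 2 23, Option 3 22, Option 4 17. Option 4 eliminated.
Round 2: Option 1 18, Option 2 23, Option 3 39. Option 1 eliminated.
Round 3: Option 2 23, Option 3 57. Option 3 has a majority (≥41).

Option 3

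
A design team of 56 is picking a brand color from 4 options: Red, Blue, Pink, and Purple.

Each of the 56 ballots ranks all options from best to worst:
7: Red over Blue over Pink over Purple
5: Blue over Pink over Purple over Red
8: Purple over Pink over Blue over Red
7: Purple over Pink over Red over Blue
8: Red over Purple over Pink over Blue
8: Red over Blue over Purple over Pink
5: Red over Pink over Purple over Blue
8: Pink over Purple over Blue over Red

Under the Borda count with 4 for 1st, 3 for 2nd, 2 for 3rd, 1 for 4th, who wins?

Purple

Red: 7×4 + 5×1 + 8×1 + 7×2 + 8×4 + 8×4 + 5×4 + 8×1 = 147
Blue: 7×3 + 5×4 + 8×2 + 7×1 + 8×1 + 8×3 + 5×1 + 8×2 = 117
Pink: 7×2 + 5×3 + 8×3 + 7×3 + 8×2 + 8×1 + 5×3 + 8×4 = 145
Purple: 7×1 + 5×2 + 8×4 + 7×4 + 8×3 + 8×2 + 5×2 + 8×3 = 151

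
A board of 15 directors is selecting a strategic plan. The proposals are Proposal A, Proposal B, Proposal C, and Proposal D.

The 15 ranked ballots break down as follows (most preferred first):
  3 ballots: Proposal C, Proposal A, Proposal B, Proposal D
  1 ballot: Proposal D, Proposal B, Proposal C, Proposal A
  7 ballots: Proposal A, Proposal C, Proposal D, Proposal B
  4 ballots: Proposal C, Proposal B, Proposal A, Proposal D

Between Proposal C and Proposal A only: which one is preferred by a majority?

Proposal C

Proposal C is ranked above Proposal A on 8 ballots; Proposal A above Proposal C on 7.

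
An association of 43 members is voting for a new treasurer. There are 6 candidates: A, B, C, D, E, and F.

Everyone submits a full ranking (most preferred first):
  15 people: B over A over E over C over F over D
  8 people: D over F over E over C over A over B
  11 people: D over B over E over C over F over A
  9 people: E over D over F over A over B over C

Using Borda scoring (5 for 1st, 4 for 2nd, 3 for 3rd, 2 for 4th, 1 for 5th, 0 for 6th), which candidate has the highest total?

A: 15×4 + 8×1 + 11×0 + 9×2 = 86
B: 15×5 + 8×0 + 11×4 + 9×1 = 128
C: 15×2 + 8×2 + 11×2 + 9×0 = 68
D: 15×0 + 8×5 + 11×5 + 9×4 = 131
E: 15×3 + 8×3 + 11×3 + 9×5 = 147
F: 15×1 + 8×4 + 11×1 + 9×3 = 85

E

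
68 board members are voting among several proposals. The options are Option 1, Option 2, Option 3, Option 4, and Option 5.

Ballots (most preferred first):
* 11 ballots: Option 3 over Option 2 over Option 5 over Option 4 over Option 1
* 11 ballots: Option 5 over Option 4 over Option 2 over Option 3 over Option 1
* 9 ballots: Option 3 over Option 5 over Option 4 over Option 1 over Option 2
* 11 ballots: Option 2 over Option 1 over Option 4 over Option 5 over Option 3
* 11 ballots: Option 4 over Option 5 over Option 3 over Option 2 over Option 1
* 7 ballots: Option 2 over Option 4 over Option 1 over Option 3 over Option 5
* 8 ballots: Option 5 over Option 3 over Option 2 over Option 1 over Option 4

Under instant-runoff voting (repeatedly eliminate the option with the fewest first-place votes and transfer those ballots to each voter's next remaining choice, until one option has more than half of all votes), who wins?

Option 5

Round 1: Option 1 0, Option 2 18, Option 3 20, Option 4 11, Option 5 19. Option 1 eliminated.
Round 2: Option 2 18, Option 3 20, Option 4 11, Option 5 19. Option 4 eliminated.
Round 3: Option 2 18, Option 3 20, Option 5 30. Option 2 eliminated.
Round 4: Option 3 27, Option 5 41. Option 5 has a majority (≥35).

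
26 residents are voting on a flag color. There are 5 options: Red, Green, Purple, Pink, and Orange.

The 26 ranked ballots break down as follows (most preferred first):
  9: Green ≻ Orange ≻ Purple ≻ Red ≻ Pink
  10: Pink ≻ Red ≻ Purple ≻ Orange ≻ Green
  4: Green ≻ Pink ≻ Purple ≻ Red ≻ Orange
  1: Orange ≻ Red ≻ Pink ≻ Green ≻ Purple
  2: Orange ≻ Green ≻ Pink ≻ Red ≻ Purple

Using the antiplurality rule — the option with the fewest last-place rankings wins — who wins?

Last-place votes: Red 0, Green 10, Purple 3, Pink 9, Orange 4.

Red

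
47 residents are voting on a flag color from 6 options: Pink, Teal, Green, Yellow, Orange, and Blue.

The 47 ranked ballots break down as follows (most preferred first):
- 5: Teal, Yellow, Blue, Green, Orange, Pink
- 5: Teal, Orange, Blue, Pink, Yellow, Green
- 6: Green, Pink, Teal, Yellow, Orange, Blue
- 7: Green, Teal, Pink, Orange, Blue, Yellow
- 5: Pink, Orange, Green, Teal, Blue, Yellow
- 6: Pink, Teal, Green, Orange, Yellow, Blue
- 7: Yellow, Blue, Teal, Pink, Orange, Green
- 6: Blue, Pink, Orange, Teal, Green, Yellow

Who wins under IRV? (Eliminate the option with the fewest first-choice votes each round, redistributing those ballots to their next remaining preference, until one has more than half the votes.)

Teal

Round 1: Pink 11, Teal 10, Green 13, Yellow 7, Orange 0, Blue 6. Orange eliminated.
Round 2: Pink 11, Teal 10, Green 13, Yellow 7, Blue 6. Blue eliminated.
Round 3: Pink 17, Teal 10, Green 13, Yellow 7. Yellow eliminated.
Round 4: Pink 17, Teal 17, Green 13. Green eliminated.
Round 5: Pink 23, Teal 24. Teal has a majority (≥24).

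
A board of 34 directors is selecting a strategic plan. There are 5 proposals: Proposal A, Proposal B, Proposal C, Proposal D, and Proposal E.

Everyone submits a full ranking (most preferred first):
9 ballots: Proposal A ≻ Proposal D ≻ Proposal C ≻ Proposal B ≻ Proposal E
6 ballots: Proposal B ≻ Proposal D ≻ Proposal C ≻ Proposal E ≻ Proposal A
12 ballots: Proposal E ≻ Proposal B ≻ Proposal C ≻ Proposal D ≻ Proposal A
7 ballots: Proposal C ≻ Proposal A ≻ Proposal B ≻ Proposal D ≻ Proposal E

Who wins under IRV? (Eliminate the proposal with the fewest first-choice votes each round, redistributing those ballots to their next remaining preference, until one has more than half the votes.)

Proposal C

Round 1: Proposal A 9, Proposal B 6, Proposal C 7, Proposal D 0, Proposal E 12. Proposal D eliminated.
Round 2: Proposal A 9, Proposal B 6, Proposal C 7, Proposal E 12. Proposal B eliminated.
Round 3: Proposal A 9, Proposal C 13, Proposal E 12. Proposal A eliminated.
Round 4: Proposal C 22, Proposal E 12. Proposal C has a majority (≥18).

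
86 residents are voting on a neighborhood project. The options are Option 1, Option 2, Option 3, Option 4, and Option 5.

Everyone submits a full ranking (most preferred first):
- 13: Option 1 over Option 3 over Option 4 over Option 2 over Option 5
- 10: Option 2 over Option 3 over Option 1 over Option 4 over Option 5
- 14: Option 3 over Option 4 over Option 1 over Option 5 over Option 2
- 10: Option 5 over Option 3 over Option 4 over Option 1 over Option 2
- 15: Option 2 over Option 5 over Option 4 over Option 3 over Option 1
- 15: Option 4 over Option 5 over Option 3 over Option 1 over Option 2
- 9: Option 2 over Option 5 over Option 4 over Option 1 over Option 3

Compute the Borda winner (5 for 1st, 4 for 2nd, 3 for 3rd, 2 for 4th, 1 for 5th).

Option 4

Option 1: 13×5 + 10×3 + 14×3 + 10×2 + 15×1 + 15×2 + 9×2 = 220
Option 2: 13×2 + 10×5 + 14×1 + 10×1 + 15×5 + 15×1 + 9×5 = 235
Option 3: 13×4 + 10×4 + 14×5 + 10×4 + 15×2 + 15×3 + 9×1 = 286
Option 4: 13×3 + 10×2 + 14×4 + 10×3 + 15×3 + 15×5 + 9×3 = 292
Option 5: 13×1 + 10×1 + 14×2 + 10×5 + 15×4 + 15×4 + 9×4 = 257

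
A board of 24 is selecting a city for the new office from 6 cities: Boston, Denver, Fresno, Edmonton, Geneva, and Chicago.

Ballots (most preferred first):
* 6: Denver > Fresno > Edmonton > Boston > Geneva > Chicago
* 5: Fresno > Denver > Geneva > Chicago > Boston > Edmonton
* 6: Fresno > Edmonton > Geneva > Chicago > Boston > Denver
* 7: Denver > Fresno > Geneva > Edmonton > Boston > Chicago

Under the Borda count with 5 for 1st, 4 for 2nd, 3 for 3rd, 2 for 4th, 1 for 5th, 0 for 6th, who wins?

Fresno

Boston: 6×2 + 5×1 + 6×1 + 7×1 = 30
Denver: 6×5 + 5×4 + 6×0 + 7×5 = 85
Fresno: 6×4 + 5×5 + 6×5 + 7×4 = 107
Edmonton: 6×3 + 5×0 + 6×4 + 7×2 = 56
Geneva: 6×1 + 5×3 + 6×3 + 7×3 = 60
Chicago: 6×0 + 5×2 + 6×2 + 7×0 = 22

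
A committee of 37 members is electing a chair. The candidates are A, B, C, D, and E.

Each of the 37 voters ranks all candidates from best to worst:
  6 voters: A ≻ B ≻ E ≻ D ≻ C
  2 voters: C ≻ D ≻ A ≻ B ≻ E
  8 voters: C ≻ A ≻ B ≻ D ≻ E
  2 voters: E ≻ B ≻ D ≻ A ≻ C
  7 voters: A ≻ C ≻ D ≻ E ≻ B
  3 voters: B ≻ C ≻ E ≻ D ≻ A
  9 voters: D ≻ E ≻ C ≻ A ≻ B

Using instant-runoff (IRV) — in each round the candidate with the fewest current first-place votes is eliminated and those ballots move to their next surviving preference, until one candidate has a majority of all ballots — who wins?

C

Round 1: A 13, B 3, C 10, D 9, E 2. E eliminated.
Round 2: A 13, B 5, C 10, D 9. B eliminated.
Round 3: A 13, C 13, D 11. D eliminated.
Round 4: A 15, C 22. C has a majority (≥19).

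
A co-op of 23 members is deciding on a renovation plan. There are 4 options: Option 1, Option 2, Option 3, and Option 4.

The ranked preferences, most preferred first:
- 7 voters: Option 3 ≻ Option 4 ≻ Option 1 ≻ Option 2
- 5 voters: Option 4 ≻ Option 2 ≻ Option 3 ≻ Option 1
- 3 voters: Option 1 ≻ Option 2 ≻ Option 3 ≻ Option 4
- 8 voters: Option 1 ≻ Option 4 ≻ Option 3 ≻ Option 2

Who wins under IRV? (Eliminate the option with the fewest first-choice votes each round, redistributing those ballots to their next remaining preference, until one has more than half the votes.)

Option 3

Round 1: Option 1 11, Option 2 0, Option 3 7, Option 4 5. Option 2 eliminated.
Round 2: Option 1 11, Option 3 7, Option 4 5. Option 4 eliminated.
Round 3: Option 1 11, Option 3 12. Option 3 has a majority (≥12).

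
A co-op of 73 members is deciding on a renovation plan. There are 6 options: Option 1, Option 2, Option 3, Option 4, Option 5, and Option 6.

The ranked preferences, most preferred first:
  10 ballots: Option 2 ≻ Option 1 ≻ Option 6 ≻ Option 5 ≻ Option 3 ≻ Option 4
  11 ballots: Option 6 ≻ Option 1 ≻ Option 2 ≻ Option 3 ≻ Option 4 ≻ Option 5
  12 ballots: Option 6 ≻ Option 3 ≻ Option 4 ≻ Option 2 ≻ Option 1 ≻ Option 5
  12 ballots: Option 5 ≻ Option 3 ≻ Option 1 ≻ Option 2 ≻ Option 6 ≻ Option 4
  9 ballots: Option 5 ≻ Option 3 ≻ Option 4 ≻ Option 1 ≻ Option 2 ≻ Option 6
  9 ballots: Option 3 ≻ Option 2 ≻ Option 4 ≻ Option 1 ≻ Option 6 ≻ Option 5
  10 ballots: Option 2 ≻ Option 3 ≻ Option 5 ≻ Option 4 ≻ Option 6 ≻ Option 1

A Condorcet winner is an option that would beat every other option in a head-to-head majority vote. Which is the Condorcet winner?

Option 3

Option 3 vs Option 1: 52–21
Option 3 vs Option 2: 42–31
Option 3 vs Option 4: 73–0
Option 3 vs Option 5: 42–31
Option 3 vs Option 6: 40–33
Option 3 beats every other option.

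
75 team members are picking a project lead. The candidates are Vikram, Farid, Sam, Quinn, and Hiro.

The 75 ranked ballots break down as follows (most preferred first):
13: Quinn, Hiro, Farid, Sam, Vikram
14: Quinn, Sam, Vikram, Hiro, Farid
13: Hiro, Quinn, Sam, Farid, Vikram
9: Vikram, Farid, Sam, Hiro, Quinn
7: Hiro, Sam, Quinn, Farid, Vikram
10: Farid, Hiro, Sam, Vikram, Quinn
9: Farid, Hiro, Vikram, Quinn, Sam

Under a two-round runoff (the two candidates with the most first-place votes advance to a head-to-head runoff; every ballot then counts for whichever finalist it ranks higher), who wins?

Hiro

Round 1 first-place votes: Vikram 9, Farid 19, Sam 0, Quinn 27, Hiro 20. Quinn and Hiro advance.
Runoff: Quinn is ranked above Hiro on 27 ballots, Hiro above Quinn on 48.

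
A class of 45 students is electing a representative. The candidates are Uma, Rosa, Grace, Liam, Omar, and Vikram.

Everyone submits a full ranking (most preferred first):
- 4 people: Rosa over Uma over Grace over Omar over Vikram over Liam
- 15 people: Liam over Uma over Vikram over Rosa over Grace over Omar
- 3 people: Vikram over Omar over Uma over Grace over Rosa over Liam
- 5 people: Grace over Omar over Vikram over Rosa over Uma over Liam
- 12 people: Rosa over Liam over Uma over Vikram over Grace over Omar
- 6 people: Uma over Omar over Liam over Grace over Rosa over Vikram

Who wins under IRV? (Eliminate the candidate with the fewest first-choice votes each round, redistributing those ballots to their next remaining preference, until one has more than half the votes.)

Round 1: Uma 6, Rosa 16, Grace 5, Liam 15, Omar 0, Vikram 3. Omar eliminated.
Round 2: Uma 6, Rosa 16, Grace 5, Liam 15, Vikram 3. Vikram eliminated.
Round 3: Uma 9, Rosa 16, Grace 5, Liam 15. Grace eliminated.
Round 4: Uma 9, Rosa 21, Liam 15. Uma eliminated.
Round 5: Rosa 24, Liam 21. Rosa has a majority (≥23).

Rosa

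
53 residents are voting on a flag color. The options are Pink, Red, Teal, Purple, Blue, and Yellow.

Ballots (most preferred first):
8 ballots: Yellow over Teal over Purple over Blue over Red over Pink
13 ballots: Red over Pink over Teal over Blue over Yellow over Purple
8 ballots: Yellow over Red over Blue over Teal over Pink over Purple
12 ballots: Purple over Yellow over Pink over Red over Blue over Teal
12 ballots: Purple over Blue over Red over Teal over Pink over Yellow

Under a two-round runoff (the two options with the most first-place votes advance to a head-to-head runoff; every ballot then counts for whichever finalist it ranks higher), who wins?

Round 1 first-place votes: Pink 0, Red 13, Teal 0, Purple 24, Blue 0, Yellow 16. Purple and Yellow advance.
Runoff: Purple is ranked above Yellow on 24 ballots, Yellow above Purple on 29.

Yellow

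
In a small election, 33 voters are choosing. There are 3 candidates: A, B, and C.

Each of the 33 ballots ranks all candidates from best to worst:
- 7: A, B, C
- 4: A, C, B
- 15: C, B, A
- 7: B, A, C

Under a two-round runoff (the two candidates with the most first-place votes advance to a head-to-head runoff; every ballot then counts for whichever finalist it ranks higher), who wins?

Round 1 first-place votes: A 11, B 7, C 15. C and A advance.
Runoff: C is ranked above A on 15 ballots, A above C on 18.

A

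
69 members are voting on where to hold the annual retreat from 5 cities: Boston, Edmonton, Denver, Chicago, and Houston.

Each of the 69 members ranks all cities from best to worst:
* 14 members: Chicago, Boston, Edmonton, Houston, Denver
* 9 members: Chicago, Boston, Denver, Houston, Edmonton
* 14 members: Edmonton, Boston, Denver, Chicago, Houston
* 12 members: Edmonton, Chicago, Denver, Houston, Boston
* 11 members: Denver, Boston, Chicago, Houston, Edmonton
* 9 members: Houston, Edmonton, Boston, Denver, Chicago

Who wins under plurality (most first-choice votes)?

Edmonton

First-place votes: Boston 0, Edmonton 26, Denver 11, Chicago 23, Houston 9.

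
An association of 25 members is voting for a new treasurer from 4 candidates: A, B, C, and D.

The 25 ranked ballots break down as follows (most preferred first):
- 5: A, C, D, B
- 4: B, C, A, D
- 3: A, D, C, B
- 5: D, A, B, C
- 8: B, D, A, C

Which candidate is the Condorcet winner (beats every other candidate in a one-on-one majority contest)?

D

D vs A: 13–12
D vs B: 13–12
D vs C: 16–9
D beats every other candidate.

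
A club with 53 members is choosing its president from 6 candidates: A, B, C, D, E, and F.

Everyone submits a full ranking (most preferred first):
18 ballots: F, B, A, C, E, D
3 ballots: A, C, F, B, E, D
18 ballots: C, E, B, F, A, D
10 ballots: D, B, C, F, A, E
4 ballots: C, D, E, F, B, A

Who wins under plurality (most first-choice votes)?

First-place votes: A 3, B 0, C 22, D 10, E 0, F 18.

C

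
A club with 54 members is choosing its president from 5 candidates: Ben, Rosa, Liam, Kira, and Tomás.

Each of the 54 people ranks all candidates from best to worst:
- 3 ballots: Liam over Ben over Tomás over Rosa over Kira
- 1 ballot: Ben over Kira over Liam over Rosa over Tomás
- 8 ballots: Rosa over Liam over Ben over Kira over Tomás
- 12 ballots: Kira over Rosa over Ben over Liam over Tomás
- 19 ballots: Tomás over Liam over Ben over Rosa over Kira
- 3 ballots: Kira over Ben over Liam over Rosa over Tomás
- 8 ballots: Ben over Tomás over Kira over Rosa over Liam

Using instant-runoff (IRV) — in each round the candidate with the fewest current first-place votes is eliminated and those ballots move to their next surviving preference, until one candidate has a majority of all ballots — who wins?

Ben

Round 1: Ben 9, Rosa 8, Liam 3, Kira 15, Tomás 19. Liam eliminated.
Round 2: Ben 12, Rosa 8, Kira 15, Tomás 19. Rosa eliminated.
Round 3: Ben 20, Kira 15, Tomás 19. Kira eliminated.
Round 4: Ben 35, Tomás 19. Ben has a majority (≥28).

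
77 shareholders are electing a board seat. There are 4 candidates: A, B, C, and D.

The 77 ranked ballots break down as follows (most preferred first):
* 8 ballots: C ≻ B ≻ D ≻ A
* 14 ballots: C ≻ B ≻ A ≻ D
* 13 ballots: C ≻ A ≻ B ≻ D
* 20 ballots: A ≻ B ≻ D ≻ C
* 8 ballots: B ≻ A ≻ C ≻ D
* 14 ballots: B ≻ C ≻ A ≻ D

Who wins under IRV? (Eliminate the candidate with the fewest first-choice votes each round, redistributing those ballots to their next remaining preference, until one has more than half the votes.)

Round 1: A 20, B 22, C 35, D 0. D eliminated.
Round 2: A 20, B 22, C 35. A eliminated.
Round 3: B 42, C 35. B has a majority (≥39).

B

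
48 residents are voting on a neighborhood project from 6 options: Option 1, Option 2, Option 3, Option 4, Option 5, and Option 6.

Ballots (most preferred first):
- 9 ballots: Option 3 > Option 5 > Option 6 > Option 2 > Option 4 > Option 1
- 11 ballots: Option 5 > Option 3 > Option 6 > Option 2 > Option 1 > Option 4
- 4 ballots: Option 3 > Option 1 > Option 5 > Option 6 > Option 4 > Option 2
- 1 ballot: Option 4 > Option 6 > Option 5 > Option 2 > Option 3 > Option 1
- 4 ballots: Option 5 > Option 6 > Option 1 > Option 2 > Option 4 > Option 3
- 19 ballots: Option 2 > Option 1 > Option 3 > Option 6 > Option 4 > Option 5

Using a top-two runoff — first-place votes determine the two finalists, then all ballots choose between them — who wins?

Option 5

Round 1 first-place votes: Option 1 0, Option 2 19, Option 3 13, Option 4 1, Option 5 15, Option 6 0. Option 2 and Option 5 advance.
Runoff: Option 2 is ranked above Option 5 on 19 ballots, Option 5 above Option 2 on 29.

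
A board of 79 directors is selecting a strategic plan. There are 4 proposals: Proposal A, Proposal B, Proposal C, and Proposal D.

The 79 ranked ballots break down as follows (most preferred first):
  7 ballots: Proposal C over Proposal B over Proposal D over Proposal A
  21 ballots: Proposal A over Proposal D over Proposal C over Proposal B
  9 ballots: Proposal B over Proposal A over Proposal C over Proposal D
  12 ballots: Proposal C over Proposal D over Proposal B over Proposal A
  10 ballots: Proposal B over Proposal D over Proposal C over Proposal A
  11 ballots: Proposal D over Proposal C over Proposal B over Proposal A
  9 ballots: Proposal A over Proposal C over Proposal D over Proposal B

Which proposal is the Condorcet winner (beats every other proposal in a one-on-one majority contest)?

Proposal D

Proposal D vs Proposal A: 40–39
Proposal D vs Proposal B: 53–26
Proposal D vs Proposal C: 42–37
Proposal D beats every other proposal.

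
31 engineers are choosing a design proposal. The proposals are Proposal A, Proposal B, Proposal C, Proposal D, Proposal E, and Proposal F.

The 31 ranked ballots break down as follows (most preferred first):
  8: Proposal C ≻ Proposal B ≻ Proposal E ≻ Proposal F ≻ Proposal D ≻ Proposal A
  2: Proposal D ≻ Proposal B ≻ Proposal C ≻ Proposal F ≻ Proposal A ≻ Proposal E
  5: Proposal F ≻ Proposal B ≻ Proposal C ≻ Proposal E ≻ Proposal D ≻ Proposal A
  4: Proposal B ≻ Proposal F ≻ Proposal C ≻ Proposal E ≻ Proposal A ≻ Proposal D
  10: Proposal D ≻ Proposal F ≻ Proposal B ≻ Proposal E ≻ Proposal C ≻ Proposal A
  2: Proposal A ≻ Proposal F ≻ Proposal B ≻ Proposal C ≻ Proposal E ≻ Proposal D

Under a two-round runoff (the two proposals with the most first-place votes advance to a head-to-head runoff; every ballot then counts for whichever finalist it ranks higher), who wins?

Round 1 first-place votes: Proposal A 2, Proposal B 4, Proposal C 8, Proposal D 12, Proposal E 0, Proposal F 5. Proposal D and Proposal C advance.
Runoff: Proposal D is ranked above Proposal C on 12 ballots, Proposal C above Proposal D on 19.

Proposal C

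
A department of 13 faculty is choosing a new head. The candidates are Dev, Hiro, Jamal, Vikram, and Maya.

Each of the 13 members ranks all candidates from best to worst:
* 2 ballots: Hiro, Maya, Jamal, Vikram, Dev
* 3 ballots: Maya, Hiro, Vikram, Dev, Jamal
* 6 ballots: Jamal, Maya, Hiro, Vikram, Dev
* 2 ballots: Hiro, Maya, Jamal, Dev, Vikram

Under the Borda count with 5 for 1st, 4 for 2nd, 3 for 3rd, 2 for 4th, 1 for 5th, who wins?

Maya

Dev: 2×1 + 3×2 + 6×1 + 2×2 = 18
Hiro: 2×5 + 3×4 + 6×3 + 2×5 = 50
Jamal: 2×3 + 3×1 + 6×5 + 2×3 = 45
Vikram: 2×2 + 3×3 + 6×2 + 2×1 = 27
Maya: 2×4 + 3×5 + 6×4 + 2×4 = 55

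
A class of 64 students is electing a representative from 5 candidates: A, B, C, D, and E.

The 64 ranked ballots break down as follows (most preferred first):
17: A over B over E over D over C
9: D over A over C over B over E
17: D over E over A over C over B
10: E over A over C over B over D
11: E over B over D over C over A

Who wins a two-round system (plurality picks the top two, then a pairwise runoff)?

E

Round 1 first-place votes: A 17, B 0, C 0, D 26, E 21. D and E advance.
Runoff: D is ranked above E on 26 ballots, E above D on 38.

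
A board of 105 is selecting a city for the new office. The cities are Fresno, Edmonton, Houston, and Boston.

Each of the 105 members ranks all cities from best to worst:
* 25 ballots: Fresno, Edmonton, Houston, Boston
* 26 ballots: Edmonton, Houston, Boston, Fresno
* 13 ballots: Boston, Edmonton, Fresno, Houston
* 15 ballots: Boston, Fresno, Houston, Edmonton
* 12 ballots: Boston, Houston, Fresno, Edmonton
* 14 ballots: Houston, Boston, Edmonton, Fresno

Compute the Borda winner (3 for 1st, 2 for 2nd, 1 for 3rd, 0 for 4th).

Boston

Fresno: 25×3 + 26×0 + 13×1 + 15×2 + 12×1 + 14×0 = 130
Edmonton: 25×2 + 26×3 + 13×2 + 15×0 + 12×0 + 14×1 = 168
Houston: 25×1 + 26×2 + 13×0 + 15×1 + 12×2 + 14×3 = 158
Boston: 25×0 + 26×1 + 13×3 + 15×3 + 12×3 + 14×2 = 174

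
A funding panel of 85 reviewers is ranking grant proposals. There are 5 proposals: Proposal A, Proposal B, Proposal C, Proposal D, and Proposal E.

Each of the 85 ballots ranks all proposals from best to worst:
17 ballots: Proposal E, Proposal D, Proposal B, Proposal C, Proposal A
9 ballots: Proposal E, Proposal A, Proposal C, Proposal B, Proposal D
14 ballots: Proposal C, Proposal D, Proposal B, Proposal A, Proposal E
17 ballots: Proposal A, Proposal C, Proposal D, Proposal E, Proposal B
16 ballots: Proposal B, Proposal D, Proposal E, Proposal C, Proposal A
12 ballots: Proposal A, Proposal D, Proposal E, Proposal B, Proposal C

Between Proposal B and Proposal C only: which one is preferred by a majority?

Proposal B

Proposal B is ranked above Proposal C on 45 ballots; Proposal C above Proposal B on 40.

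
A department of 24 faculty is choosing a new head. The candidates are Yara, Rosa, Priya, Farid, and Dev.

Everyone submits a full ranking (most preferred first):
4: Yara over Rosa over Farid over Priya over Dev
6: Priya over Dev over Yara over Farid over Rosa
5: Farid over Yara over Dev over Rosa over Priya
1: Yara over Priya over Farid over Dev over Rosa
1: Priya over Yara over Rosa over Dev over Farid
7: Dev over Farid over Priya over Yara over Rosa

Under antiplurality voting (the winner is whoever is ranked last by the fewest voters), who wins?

Last-place votes: Yara 0, Rosa 14, Priya 5, Farid 1, Dev 4.

Yara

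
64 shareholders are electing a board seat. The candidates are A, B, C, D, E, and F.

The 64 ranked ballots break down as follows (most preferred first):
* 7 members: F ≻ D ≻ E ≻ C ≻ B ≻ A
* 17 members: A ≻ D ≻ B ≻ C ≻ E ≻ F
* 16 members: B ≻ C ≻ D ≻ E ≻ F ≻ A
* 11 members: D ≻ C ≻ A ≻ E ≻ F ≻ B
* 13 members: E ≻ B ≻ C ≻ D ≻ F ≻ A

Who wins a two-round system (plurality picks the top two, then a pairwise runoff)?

Round 1 first-place votes: A 17, B 16, C 0, D 11, E 13, F 7. A and B advance.
Runoff: A is ranked above B on 28 ballots, B above A on 36.

B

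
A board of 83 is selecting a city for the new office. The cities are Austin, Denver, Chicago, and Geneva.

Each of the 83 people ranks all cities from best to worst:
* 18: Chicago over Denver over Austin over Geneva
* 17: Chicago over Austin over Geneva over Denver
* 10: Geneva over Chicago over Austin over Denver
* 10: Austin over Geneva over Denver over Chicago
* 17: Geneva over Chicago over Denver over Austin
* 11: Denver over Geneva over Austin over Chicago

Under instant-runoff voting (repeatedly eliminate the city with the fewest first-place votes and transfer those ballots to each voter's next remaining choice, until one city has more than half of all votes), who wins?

Geneva

Round 1: Austin 10, Denver 11, Chicago 35, Geneva 27. Austin eliminated.
Round 2: Denver 11, Chicago 35, Geneva 37. Denver eliminated.
Round 3: Chicago 35, Geneva 48. Geneva has a majority (≥42).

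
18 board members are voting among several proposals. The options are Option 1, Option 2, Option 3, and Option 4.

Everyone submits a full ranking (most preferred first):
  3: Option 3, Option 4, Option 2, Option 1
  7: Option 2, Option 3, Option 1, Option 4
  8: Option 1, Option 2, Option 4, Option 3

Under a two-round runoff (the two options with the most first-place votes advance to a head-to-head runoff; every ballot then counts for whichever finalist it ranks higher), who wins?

Option 2

Round 1 first-place votes: Option 1 8, Option 2 7, Option 3 3, Option 4 0. Option 1 and Option 2 advance.
Runoff: Option 1 is ranked above Option 2 on 8 ballots, Option 2 above Option 1 on 10.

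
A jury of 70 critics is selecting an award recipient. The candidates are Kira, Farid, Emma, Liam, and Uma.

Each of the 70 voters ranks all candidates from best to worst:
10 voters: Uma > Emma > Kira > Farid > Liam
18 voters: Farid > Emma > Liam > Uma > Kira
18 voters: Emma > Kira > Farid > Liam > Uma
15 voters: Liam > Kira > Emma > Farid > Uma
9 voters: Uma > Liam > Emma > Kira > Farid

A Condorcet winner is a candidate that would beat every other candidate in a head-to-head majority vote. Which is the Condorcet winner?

Emma vs Kira: 55–15
Emma vs Farid: 52–18
Emma vs Liam: 46–24
Emma vs Uma: 51–19
Emma beats every other candidate.

Emma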